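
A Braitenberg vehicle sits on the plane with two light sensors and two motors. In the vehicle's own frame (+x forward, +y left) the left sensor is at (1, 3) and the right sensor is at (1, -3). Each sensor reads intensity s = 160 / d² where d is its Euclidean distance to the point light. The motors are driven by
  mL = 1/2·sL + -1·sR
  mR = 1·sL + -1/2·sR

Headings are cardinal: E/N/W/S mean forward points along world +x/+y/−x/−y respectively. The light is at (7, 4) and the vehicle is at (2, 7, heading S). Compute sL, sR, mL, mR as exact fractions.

left sensor world pos  = (5, 6); dL² = 8
right sensor world pos = (-1, 6); dR² = 68
sL = 160/8 = 20
sR = 160/68 = 40/17
mL = 1/2·sL + -1·sR = 130/17
mR = 1·sL + -1/2·sR = 320/17

20 40/17 130/17 320/17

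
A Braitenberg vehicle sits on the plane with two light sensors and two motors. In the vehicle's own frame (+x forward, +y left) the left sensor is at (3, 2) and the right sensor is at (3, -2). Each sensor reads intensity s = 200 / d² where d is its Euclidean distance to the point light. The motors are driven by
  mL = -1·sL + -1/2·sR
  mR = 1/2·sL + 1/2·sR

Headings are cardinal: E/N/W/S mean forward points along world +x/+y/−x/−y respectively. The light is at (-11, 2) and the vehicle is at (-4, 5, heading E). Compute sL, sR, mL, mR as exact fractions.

8/5 200/101 -1308/505 904/505

left sensor world pos  = (-1, 7); dL² = 125
right sensor world pos = (-1, 3); dR² = 101
sL = 200/125 = 8/5
sR = 200/101 = 200/101
mL = -1·sL + -1/2·sR = -1308/505
mR = 1/2·sL + 1/2·sR = 904/505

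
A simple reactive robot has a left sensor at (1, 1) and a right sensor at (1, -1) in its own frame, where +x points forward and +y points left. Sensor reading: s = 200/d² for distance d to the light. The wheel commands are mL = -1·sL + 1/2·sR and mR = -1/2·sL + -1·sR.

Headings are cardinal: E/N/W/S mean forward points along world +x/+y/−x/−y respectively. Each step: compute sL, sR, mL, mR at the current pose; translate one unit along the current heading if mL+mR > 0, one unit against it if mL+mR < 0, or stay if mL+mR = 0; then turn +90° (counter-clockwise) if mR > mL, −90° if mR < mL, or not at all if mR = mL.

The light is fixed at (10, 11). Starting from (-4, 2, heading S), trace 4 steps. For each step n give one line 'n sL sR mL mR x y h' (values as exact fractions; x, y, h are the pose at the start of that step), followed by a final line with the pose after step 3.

0 200/269 8/13 -1524/3497 -3452/3497 -4 2 S
1 100/153 100/137 -6050/20961 -22150/20961 -4 3 W
2 40/49 200/193 -2820/9457 -13660/9457 -3 3 N
3 25/26 50/61 -875/1586 -4125/3172 -3 2 E
final -4 2 S

n=0: pose=(-4,2,S); sL=200/269, sR=8/13; mL=-1524/3497, mR=-3452/3497; mL+mR=-4976/3497 → advance -1; mR−mL=-1928/3497 → turn -1·90°
n=1: pose=(-4,3,W); sL=100/153, sR=100/137; mL=-6050/20961, mR=-22150/20961; mL+mR=-9400/6987 → advance -1; mR−mL=-16100/20961 → turn -1·90°
n=2: pose=(-3,3,N); sL=40/49, sR=200/193; mL=-2820/9457, mR=-13660/9457; mL+mR=-16480/9457 → advance -1; mR−mL=-10840/9457 → turn -1·90°
n=3: pose=(-3,2,E); sL=25/26, sR=50/61; mL=-875/1586, mR=-4125/3172; mL+mR=-5875/3172 → advance -1; mR−mL=-2375/3172 → turn -1·90°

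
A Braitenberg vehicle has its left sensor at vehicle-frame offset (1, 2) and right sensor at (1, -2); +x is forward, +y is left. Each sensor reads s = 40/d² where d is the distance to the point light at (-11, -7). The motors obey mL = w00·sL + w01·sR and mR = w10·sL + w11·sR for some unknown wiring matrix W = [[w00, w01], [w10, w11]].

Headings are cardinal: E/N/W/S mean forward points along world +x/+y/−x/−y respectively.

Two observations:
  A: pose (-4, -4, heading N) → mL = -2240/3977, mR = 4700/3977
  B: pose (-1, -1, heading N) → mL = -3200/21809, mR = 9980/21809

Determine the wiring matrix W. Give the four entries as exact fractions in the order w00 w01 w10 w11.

-1 1 1 1/2

obs A: pose=(-4,-4,N) → sL=40/41, sR=40/97, mL=-2240/3977, mR=4700/3977
obs B: pose=(-1,-1,N) → sL=40/113, sR=40/193, mL=-3200/21809, mR=9980/21809
sensor matrix S = [[40/41, 40/97], [40/113, 40/193]]; det S = 4876800/86734393
solve [mL_A; mL_B] = S·[w00; w01] and [mR_A; mR_B] = S·[w10; w11]:
  w00 = -1, w01 = 1, w10 = 1, w11 = 1/2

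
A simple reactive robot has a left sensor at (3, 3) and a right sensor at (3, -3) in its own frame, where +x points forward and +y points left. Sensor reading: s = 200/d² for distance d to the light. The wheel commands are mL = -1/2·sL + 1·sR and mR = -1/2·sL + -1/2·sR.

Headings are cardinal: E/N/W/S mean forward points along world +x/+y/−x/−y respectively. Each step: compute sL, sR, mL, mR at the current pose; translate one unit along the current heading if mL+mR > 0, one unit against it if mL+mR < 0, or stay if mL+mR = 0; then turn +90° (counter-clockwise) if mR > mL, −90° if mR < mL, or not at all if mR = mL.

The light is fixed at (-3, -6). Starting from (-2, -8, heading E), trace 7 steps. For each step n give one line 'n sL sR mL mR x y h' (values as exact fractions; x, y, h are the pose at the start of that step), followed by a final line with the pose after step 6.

n=0: pose=(-2,-8,E); sL=200/17, sR=200/41; mL=-700/697, mR=-5800/697; mL+mR=-6500/697 → advance -1; mR−mL=-300/41 → turn -1·90°
n=1: pose=(-3,-8,S); sL=100/17, sR=100/17; mL=50/17, mR=-100/17; mL+mR=-50/17 → advance -1; mR−mL=-150/17 → turn -1·90°
n=2: pose=(-3,-7,W); sL=8, sR=200/13; mL=148/13, mR=-152/13; mL+mR=-4/13 → advance -1; mR−mL=-300/13 → turn -1·90°
n=3: pose=(-2,-7,N); sL=25, sR=10; mL=-5/2, mR=-35/2; mL+mR=-20 → advance -1; mR−mL=-15 → turn -1·90°
n=4: pose=(-2,-8,E); sL=200/17, sR=200/41; mL=-700/697, mR=-5800/697; mL+mR=-6500/697 → advance -1; mR−mL=-300/41 → turn -1·90°
n=5: pose=(-3,-8,S); sL=100/17, sR=100/17; mL=50/17, mR=-100/17; mL+mR=-50/17 → advance -1; mR−mL=-150/17 → turn -1·90°
n=6: pose=(-3,-7,W); sL=8, sR=200/13; mL=148/13, mR=-152/13; mL+mR=-4/13 → advance -1; mR−mL=-300/13 → turn -1·90°

0 200/17 200/41 -700/697 -5800/697 -2 -8 E
1 100/17 100/17 50/17 -100/17 -3 -8 S
2 8 200/13 148/13 -152/13 -3 -7 W
3 25 10 -5/2 -35/2 -2 -7 N
4 200/17 200/41 -700/697 -5800/697 -2 -8 E
5 100/17 100/17 50/17 -100/17 -3 -8 S
6 8 200/13 148/13 -152/13 -3 -7 W
final -2 -7 N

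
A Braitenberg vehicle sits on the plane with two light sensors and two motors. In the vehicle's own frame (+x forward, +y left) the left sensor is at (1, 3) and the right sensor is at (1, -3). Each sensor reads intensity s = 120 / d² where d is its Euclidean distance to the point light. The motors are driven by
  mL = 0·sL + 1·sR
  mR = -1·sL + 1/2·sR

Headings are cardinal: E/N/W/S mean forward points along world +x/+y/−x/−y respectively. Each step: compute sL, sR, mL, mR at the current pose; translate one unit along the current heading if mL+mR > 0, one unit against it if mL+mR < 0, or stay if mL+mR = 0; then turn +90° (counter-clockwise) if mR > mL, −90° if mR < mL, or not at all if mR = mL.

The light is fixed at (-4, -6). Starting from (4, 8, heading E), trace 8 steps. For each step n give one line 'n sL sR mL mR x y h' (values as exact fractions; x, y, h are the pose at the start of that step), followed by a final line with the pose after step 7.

n=0: pose=(4,8,E); sL=12/37, sR=60/101; mL=60/101, mR=-102/3737; mL+mR=2118/3737 → advance +1; mR−mL=-2322/3737 → turn -1·90°
n=1: pose=(5,8,S); sL=120/313, sR=24/41; mL=24/41, mR=-1164/12833; mL+mR=6348/12833 → advance +1; mR−mL=-8676/12833 → turn -1·90°
n=2: pose=(5,7,W); sL=30/41, sR=3/8; mL=3/8, mR=-357/656; mL+mR=-111/656 → advance -1; mR−mL=-603/656 → turn -1·90°
n=3: pose=(6,7,N); sL=24/49, sR=24/73; mL=24/73, mR=-1164/3577; mL+mR=12/3577 → advance +1; mR−mL=-2340/3577 → turn -1·90°
n=4: pose=(6,8,E); sL=12/41, sR=60/121; mL=60/121, mR=-222/4961; mL+mR=2238/4961 → advance +1; mR−mL=-2682/4961 → turn -1·90°
n=5: pose=(7,8,S); sL=24/73, sR=120/233; mL=120/233, mR=-1212/17009; mL+mR=7548/17009 → advance +1; mR−mL=-9972/17009 → turn -1·90°
n=6: pose=(7,7,W); sL=3/5, sR=30/89; mL=30/89, mR=-192/445; mL+mR=-42/445 → advance -1; mR−mL=-342/445 → turn -1·90°
n=7: pose=(8,7,N); sL=120/277, sR=120/421; mL=120/421, mR=-33900/116617; mL+mR=-660/116617 → advance -1; mR−mL=-67140/116617 → turn -1·90°

0 12/37 60/101 60/101 -102/3737 4 8 E
1 120/313 24/41 24/41 -1164/12833 5 8 S
2 30/41 3/8 3/8 -357/656 5 7 W
3 24/49 24/73 24/73 -1164/3577 6 7 N
4 12/41 60/121 60/121 -222/4961 6 8 E
5 24/73 120/233 120/233 -1212/17009 7 8 S
6 3/5 30/89 30/89 -192/445 7 7 W
7 120/277 120/421 120/421 -33900/116617 8 7 N
final 8 6 E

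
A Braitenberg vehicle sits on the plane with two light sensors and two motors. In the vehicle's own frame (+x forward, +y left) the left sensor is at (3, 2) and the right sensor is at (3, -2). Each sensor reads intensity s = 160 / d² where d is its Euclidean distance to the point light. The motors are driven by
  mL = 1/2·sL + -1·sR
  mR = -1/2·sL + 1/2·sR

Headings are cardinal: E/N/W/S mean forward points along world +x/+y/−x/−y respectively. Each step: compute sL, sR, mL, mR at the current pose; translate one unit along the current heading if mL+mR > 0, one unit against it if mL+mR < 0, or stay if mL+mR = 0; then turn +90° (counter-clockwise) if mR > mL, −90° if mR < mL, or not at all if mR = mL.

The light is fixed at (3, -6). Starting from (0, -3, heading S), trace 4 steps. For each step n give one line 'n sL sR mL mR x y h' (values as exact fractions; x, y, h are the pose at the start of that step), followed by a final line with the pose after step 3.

0 160 32/5 368/5 -384/5 0 -3 S
1 4 20/9 -2/9 -8/9 0 -2 W
2 32/13 160/49 -1296/637 256/637 1 -2 N
3 80/13 16/5 -8/65 -96/65 1 -3 W
final 2 -3 N

n=0: pose=(0,-3,S); sL=160, sR=32/5; mL=368/5, mR=-384/5; mL+mR=-16/5 → advance -1; mR−mL=-752/5 → turn -1·90°
n=1: pose=(0,-2,W); sL=4, sR=20/9; mL=-2/9, mR=-8/9; mL+mR=-10/9 → advance -1; mR−mL=-2/3 → turn -1·90°
n=2: pose=(1,-2,N); sL=32/13, sR=160/49; mL=-1296/637, mR=256/637; mL+mR=-80/49 → advance -1; mR−mL=1552/637 → turn +1·90°
n=3: pose=(1,-3,W); sL=80/13, sR=16/5; mL=-8/65, mR=-96/65; mL+mR=-8/5 → advance -1; mR−mL=-88/65 → turn -1·90°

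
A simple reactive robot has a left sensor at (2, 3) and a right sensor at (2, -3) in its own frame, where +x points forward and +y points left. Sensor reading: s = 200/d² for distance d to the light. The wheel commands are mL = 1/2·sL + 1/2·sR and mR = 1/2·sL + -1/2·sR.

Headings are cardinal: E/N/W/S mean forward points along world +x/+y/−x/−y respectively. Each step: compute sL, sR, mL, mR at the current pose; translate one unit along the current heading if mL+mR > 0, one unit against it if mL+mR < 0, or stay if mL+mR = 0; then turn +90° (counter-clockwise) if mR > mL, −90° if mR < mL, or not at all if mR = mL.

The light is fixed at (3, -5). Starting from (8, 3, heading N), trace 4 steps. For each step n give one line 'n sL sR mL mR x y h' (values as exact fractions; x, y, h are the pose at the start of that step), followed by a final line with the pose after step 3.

0 25/13 50/41 1675/1066 375/1066 8 3 N
1 200/193 40/17 5560/3281 -2160/3281 8 4 E
2 20/13 100/29 940/377 -360/377 9 4 S
3 200/41 200/137 17800/5617 9600/5617 9 3 W
final 8 3 N

n=0: pose=(8,3,N); sL=25/13, sR=50/41; mL=1675/1066, mR=375/1066; mL+mR=25/13 → advance +1; mR−mL=-50/41 → turn -1·90°
n=1: pose=(8,4,E); sL=200/193, sR=40/17; mL=5560/3281, mR=-2160/3281; mL+mR=200/193 → advance +1; mR−mL=-40/17 → turn -1·90°
n=2: pose=(9,4,S); sL=20/13, sR=100/29; mL=940/377, mR=-360/377; mL+mR=20/13 → advance +1; mR−mL=-100/29 → turn -1·90°
n=3: pose=(9,3,W); sL=200/41, sR=200/137; mL=17800/5617, mR=9600/5617; mL+mR=200/41 → advance +1; mR−mL=-200/137 → turn -1·90°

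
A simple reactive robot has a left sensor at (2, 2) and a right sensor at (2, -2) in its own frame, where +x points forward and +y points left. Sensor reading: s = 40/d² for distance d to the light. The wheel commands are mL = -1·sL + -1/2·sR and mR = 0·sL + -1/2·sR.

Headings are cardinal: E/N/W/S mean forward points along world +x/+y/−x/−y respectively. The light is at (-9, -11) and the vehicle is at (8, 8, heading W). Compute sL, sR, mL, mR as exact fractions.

left sensor world pos  = (6, 6); dL² = 514
right sensor world pos = (6, 10); dR² = 666
sL = 40/514 = 20/257
sR = 40/666 = 20/333
mL = -1·sL + -1/2·sR = -9230/85581
mR = 0·sL + -1/2·sR = -10/333

20/257 20/333 -9230/85581 -10/333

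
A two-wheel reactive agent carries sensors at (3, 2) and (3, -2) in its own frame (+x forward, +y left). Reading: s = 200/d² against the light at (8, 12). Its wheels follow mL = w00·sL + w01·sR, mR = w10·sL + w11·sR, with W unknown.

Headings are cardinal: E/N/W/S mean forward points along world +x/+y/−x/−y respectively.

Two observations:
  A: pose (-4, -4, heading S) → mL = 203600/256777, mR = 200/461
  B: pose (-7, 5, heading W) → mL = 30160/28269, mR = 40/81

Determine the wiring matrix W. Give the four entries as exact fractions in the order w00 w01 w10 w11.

1 1 1 0

obs A: pose=(-4,-4,S) → sL=200/461, sR=200/557, mL=203600/256777, mR=200/461
obs B: pose=(-7,5,W) → sL=40/81, sR=200/349, mL=30160/28269, mR=40/81
sensor matrix S = [[200/461, 200/557], [40/81, 200/349]]; det S = 517568000/7258829013
solve [mL_A; mL_B] = S·[w00; w01] and [mR_A; mR_B] = S·[w10; w11]:
  w00 = 1, w01 = 1, w10 = 1, w11 = 0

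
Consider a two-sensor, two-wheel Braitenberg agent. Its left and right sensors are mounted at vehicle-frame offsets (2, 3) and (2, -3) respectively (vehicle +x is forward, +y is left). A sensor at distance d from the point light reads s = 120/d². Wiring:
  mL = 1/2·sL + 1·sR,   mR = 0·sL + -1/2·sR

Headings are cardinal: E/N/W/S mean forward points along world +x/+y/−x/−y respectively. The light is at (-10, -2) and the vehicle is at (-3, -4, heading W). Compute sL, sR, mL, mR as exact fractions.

left sensor world pos  = (-5, -7); dL² = 50
right sensor world pos = (-5, -1); dR² = 26
sL = 120/50 = 12/5
sR = 120/26 = 60/13
mL = 1/2·sL + 1·sR = 378/65
mR = 0·sL + -1/2·sR = -30/13

12/5 60/13 378/65 -30/13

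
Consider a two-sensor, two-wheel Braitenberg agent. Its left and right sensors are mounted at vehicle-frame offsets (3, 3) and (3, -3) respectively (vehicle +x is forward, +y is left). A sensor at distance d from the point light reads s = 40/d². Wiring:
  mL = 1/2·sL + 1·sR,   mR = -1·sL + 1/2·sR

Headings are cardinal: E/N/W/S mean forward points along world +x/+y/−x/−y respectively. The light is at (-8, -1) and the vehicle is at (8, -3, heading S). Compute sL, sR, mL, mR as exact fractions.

left sensor world pos  = (11, -6); dL² = 386
right sensor world pos = (5, -6); dR² = 194
sL = 40/386 = 20/193
sR = 40/194 = 20/97
mL = 1/2·sL + 1·sR = 4830/18721
mR = -1·sL + 1/2·sR = -10/18721

20/193 20/97 4830/18721 -10/18721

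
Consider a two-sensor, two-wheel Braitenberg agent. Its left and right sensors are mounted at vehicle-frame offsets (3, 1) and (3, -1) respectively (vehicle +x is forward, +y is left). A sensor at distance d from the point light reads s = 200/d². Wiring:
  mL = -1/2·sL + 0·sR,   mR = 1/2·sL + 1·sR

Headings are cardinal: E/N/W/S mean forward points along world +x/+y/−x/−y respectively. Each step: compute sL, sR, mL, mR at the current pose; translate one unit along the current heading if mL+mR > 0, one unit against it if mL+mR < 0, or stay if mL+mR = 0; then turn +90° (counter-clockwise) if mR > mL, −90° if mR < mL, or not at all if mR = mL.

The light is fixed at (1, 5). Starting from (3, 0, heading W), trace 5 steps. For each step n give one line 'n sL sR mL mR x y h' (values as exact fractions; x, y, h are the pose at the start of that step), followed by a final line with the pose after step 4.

0 200/37 200/17 -100/37 9100/629 3 0 W
1 50/17 25/8 -25/17 625/136 2 0 S
2 200/41 40/13 -100/41 2940/533 2 -1 E
3 20 100/9 -10 190/9 3 -1 N
4 200/37 200/17 -100/37 9100/629 3 0 W
final 2 0 S

n=0: pose=(3,0,W); sL=200/37, sR=200/17; mL=-100/37, mR=9100/629; mL+mR=200/17 → advance +1; mR−mL=10800/629 → turn +1·90°
n=1: pose=(2,0,S); sL=50/17, sR=25/8; mL=-25/17, mR=625/136; mL+mR=25/8 → advance +1; mR−mL=825/136 → turn +1·90°
n=2: pose=(2,-1,E); sL=200/41, sR=40/13; mL=-100/41, mR=2940/533; mL+mR=40/13 → advance +1; mR−mL=4240/533 → turn +1·90°
n=3: pose=(3,-1,N); sL=20, sR=100/9; mL=-10, mR=190/9; mL+mR=100/9 → advance +1; mR−mL=280/9 → turn +1·90°
n=4: pose=(3,0,W); sL=200/37, sR=200/17; mL=-100/37, mR=9100/629; mL+mR=200/17 → advance +1; mR−mL=10800/629 → turn +1·90°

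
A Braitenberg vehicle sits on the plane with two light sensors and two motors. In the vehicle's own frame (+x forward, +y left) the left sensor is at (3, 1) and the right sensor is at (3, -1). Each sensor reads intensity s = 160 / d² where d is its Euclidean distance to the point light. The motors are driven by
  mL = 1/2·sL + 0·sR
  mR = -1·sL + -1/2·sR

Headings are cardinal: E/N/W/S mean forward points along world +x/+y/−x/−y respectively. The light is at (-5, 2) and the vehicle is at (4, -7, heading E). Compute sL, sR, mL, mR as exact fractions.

10/13 40/61 5/13 -870/793

left sensor world pos  = (7, -6); dL² = 208
right sensor world pos = (7, -8); dR² = 244
sL = 160/208 = 10/13
sR = 160/244 = 40/61
mL = 1/2·sL + 0·sR = 5/13
mR = -1·sL + -1/2·sR = -870/793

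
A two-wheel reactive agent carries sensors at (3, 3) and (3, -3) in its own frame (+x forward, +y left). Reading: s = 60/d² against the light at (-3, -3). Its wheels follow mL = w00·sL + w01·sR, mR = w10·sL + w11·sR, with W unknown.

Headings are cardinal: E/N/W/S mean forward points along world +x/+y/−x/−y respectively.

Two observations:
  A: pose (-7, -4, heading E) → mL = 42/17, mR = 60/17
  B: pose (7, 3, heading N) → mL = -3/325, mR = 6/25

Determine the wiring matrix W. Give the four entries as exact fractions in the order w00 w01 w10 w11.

obs A: pose=(-7,-4,E) → sL=12, sR=60/17, mL=42/17, mR=60/17
obs B: pose=(7,3,N) → sL=6/13, sR=6/25, mL=-3/325, mR=6/25
sensor matrix S = [[12, 60/17], [6/13, 6/25]]; det S = 6912/5525
solve [mL_A; mL_B] = S·[w00; w01] and [mR_A; mR_B] = S·[w10; w11]:
  w00 = 1/2, w01 = -1, w10 = 0, w11 = 1

1/2 -1 0 1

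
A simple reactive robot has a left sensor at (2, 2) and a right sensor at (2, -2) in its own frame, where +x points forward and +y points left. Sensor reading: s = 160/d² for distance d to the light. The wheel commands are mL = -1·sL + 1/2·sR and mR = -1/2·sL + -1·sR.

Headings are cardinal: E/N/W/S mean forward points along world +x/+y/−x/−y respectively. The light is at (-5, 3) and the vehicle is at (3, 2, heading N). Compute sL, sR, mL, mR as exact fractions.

160/37 160/101 -13200/3737 -14000/3737

left sensor world pos  = (1, 4); dL² = 37
right sensor world pos = (5, 4); dR² = 101
sL = 160/37 = 160/37
sR = 160/101 = 160/101
mL = -1·sL + 1/2·sR = -13200/3737
mR = -1/2·sL + -1·sR = -14000/3737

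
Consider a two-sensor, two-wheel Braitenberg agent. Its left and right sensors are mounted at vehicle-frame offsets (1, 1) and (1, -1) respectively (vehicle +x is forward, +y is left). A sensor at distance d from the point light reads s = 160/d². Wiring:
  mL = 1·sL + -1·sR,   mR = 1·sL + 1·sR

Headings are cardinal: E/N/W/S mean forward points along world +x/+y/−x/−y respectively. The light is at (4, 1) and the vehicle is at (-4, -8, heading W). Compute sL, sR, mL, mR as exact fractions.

160/181 32/29 -1152/5249 10432/5249

left sensor world pos  = (-5, -9); dL² = 181
right sensor world pos = (-5, -7); dR² = 145
sL = 160/181 = 160/181
sR = 160/145 = 32/29
mL = 1·sL + -1·sR = -1152/5249
mR = 1·sL + 1·sR = 10432/5249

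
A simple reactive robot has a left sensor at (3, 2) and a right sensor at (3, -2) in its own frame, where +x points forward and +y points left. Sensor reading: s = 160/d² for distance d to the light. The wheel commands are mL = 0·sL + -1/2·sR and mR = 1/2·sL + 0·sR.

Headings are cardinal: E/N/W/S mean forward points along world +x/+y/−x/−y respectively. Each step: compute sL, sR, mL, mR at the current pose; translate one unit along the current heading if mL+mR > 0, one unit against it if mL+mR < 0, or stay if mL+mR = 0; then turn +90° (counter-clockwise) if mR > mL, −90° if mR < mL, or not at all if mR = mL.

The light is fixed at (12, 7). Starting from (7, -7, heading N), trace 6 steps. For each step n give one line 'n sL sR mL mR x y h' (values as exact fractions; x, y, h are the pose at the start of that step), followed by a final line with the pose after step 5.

n=0: pose=(7,-7,N); sL=16/17, sR=16/13; mL=-8/13, mR=8/17; mL+mR=-32/221 → advance -1; mR−mL=240/221 → turn +1·90°
n=1: pose=(7,-8,W); sL=160/353, sR=160/233; mL=-80/233, mR=80/353; mL+mR=-9600/82249 → advance -1; mR−mL=46880/82249 → turn +1·90°
n=2: pose=(8,-8,S); sL=20/41, sR=4/9; mL=-2/9, mR=10/41; mL+mR=8/369 → advance +1; mR−mL=172/369 → turn +1·90°
n=3: pose=(8,-9,E); sL=160/197, sR=32/65; mL=-16/65, mR=80/197; mL+mR=2048/12805 → advance +1; mR−mL=8352/12805 → turn +1·90°
n=4: pose=(9,-9,N); sL=80/97, sR=16/17; mL=-8/17, mR=40/97; mL+mR=-96/1649 → advance -1; mR−mL=1456/1649 → turn +1·90°
n=5: pose=(9,-10,W); sL=160/397, sR=160/261; mL=-80/261, mR=80/397; mL+mR=-10880/103617 → advance -1; mR−mL=52640/103617 → turn +1·90°

0 16/17 16/13 -8/13 8/17 7 -7 N
1 160/353 160/233 -80/233 80/353 7 -8 W
2 20/41 4/9 -2/9 10/41 8 -8 S
3 160/197 32/65 -16/65 80/197 8 -9 E
4 80/97 16/17 -8/17 40/97 9 -9 N
5 160/397 160/261 -80/261 80/397 9 -10 W
final 10 -10 S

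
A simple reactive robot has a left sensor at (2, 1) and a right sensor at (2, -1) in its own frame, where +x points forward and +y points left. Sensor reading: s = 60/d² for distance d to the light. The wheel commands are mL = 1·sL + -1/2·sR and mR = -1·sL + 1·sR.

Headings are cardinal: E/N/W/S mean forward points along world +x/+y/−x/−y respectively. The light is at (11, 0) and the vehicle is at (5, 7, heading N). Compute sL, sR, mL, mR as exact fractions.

6/13 30/53 123/689 72/689

left sensor world pos  = (4, 9); dL² = 130
right sensor world pos = (6, 9); dR² = 106
sL = 60/130 = 6/13
sR = 60/106 = 30/53
mL = 1·sL + -1/2·sR = 123/689
mR = -1·sL + 1·sR = 72/689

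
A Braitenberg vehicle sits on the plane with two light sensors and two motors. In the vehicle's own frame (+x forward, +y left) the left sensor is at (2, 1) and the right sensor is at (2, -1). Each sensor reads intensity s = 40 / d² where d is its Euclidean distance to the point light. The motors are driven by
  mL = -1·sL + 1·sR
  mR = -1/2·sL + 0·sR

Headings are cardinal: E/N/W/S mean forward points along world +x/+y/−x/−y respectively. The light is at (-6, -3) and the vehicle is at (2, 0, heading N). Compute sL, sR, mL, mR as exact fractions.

left sensor world pos  = (1, 2); dL² = 74
right sensor world pos = (3, 2); dR² = 106
sL = 40/74 = 20/37
sR = 40/106 = 20/53
mL = -1·sL + 1·sR = -320/1961
mR = -1/2·sL + 0·sR = -10/37

20/37 20/53 -320/1961 -10/37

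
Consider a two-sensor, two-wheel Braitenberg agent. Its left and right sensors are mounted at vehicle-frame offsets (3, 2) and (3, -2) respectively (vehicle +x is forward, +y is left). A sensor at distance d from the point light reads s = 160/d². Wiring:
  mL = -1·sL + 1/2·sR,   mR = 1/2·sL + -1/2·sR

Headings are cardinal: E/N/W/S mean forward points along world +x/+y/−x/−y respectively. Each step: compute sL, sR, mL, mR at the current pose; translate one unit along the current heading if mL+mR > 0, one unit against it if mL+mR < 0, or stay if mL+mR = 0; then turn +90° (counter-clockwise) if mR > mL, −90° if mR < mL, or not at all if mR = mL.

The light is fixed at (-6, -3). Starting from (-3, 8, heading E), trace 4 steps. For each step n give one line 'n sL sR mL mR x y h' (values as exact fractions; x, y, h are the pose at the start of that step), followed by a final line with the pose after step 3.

0 32/41 160/117 -464/4797 -1408/4797 -3 8 E
1 2 5/2 -3/4 -1/4 -4 8 S
2 160/221 32/25 -464/5525 -1536/5525 -4 9 E
3 16/9 80/41 -296/369 -32/369 -5 9 S
final -5 10 E

n=0: pose=(-3,8,E); sL=32/41, sR=160/117; mL=-464/4797, mR=-1408/4797; mL+mR=-16/41 → advance -1; mR−mL=-944/4797 → turn -1·90°
n=1: pose=(-4,8,S); sL=2, sR=5/2; mL=-3/4, mR=-1/4; mL+mR=-1 → advance -1; mR−mL=1/2 → turn +1·90°
n=2: pose=(-4,9,E); sL=160/221, sR=32/25; mL=-464/5525, mR=-1536/5525; mL+mR=-80/221 → advance -1; mR−mL=-1072/5525 → turn -1·90°
n=3: pose=(-5,9,S); sL=16/9, sR=80/41; mL=-296/369, mR=-32/369; mL+mR=-8/9 → advance -1; mR−mL=88/123 → turn +1·90°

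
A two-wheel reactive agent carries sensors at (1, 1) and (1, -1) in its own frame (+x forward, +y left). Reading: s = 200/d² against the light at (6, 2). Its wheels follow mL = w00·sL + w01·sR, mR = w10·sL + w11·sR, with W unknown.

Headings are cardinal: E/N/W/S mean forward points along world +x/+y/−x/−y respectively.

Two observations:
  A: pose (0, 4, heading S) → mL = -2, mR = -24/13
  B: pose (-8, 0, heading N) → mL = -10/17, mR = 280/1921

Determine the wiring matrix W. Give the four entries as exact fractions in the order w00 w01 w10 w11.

obs A: pose=(0,4,S) → sL=100/13, sR=4, mL=-2, mR=-24/13
obs B: pose=(-8,0,N) → sL=100/113, sR=20/17, mL=-10/17, mR=280/1921
sensor matrix S = [[100/13, 4], [100/113, 20/17]]; det S = 137600/24973
solve [mL_A; mL_B] = S·[w00; w01] and [mR_A; mR_B] = S·[w10; w11]:
  w00 = 0, w01 = -1/2, w10 = -1/2, w11 = 1/2

0 -1/2 -1/2 1/2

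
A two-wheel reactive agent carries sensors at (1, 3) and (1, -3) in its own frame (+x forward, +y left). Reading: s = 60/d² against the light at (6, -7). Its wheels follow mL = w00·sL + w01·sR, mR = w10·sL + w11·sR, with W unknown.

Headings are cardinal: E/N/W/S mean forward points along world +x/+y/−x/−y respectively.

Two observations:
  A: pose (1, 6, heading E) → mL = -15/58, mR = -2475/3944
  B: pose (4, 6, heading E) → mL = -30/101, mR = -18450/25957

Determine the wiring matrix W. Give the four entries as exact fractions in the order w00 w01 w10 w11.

0 -1/2 -1/2 -1

obs A: pose=(1,6,E) → sL=15/68, sR=15/29, mL=-15/58, mR=-2475/3944
obs B: pose=(4,6,E) → sL=60/257, sR=60/101, mL=-30/101, mR=-18450/25957
sensor matrix S = [[15/68, 15/29], [60/257, 60/101]]; det S = 131625/12796801
solve [mL_A; mL_B] = S·[w00; w01] and [mR_A; mR_B] = S·[w10; w11]:
  w00 = 0, w01 = -1/2, w10 = -1/2, w11 = -1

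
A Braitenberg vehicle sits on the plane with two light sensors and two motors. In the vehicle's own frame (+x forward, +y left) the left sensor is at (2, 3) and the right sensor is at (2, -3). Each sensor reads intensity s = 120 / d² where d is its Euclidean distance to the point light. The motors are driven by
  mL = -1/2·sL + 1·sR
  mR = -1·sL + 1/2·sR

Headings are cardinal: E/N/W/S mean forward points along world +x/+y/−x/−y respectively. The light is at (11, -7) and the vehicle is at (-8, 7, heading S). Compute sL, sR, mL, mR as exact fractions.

left sensor world pos  = (-5, 5); dL² = 400
right sensor world pos = (-11, 5); dR² = 628
sL = 120/400 = 3/10
sR = 120/628 = 30/157
mL = -1/2·sL + 1·sR = 129/3140
mR = -1·sL + 1/2·sR = -321/1570

3/10 30/157 129/3140 -321/1570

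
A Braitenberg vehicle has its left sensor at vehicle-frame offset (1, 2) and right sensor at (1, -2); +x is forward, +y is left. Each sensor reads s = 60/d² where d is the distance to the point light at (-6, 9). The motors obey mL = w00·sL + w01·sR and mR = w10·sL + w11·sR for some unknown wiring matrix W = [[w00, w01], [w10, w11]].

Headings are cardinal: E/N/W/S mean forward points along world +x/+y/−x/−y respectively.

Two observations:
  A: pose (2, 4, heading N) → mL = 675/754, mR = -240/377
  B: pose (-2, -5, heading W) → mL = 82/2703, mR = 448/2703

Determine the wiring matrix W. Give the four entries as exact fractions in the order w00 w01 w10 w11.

obs A: pose=(2,4,N) → sL=15/13, sR=15/29, mL=675/754, mR=-240/377
obs B: pose=(-2,-5,W) → sL=12/53, sR=20/51, mL=82/2703, mR=448/2703
sensor matrix S = [[15/13, 15/29], [12/53, 20/51]]; det S = 113920/339677
solve [mL_A; mL_B] = S·[w00; w01] and [mR_A; mR_B] = S·[w10; w11]:
  w00 = 1, w01 = -1/2, w10 = -1, w11 = 1

1 -1/2 -1 1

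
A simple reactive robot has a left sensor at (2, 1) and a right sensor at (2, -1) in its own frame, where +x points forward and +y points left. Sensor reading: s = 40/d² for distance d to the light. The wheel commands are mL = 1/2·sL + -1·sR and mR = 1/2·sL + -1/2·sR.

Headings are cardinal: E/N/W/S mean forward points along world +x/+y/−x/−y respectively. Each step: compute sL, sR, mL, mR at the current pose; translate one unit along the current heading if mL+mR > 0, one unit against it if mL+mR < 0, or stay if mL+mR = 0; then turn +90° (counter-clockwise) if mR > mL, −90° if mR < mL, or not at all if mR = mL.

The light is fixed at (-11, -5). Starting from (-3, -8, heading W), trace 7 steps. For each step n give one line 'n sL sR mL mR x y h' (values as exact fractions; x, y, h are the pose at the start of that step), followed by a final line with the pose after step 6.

0 10/13 1 -8/13 -3/26 -3 -8 W
1 8/25 40/89 -644/2225 -144/2225 -2 -8 S
2 20/61 4/13 -114/793 8/793 -2 -7 E
3 40/49 40/81 -340/3969 640/3969 -3 -7 N
4 1 10/9 -11/18 -1/18 -3 -6 W
5 40/109 40/73 -2900/7957 -720/7957 -2 -6 S
6 20/61 20/61 -10/61 0 -2 -5 E
final -3 -5 N

n=0: pose=(-3,-8,W); sL=10/13, sR=1; mL=-8/13, mR=-3/26; mL+mR=-19/26 → advance -1; mR−mL=1/2 → turn +1·90°
n=1: pose=(-2,-8,S); sL=8/25, sR=40/89; mL=-644/2225, mR=-144/2225; mL+mR=-788/2225 → advance -1; mR−mL=20/89 → turn +1·90°
n=2: pose=(-2,-7,E); sL=20/61, sR=4/13; mL=-114/793, mR=8/793; mL+mR=-106/793 → advance -1; mR−mL=2/13 → turn +1·90°
n=3: pose=(-3,-7,N); sL=40/49, sR=40/81; mL=-340/3969, mR=640/3969; mL+mR=100/1323 → advance +1; mR−mL=20/81 → turn +1·90°
n=4: pose=(-3,-6,W); sL=1, sR=10/9; mL=-11/18, mR=-1/18; mL+mR=-2/3 → advance -1; mR−mL=5/9 → turn +1·90°
n=5: pose=(-2,-6,S); sL=40/109, sR=40/73; mL=-2900/7957, mR=-720/7957; mL+mR=-3620/7957 → advance -1; mR−mL=20/73 → turn +1·90°
n=6: pose=(-2,-5,E); sL=20/61, sR=20/61; mL=-10/61, mR=0; mL+mR=-10/61 → advance -1; mR−mL=10/61 → turn +1·90°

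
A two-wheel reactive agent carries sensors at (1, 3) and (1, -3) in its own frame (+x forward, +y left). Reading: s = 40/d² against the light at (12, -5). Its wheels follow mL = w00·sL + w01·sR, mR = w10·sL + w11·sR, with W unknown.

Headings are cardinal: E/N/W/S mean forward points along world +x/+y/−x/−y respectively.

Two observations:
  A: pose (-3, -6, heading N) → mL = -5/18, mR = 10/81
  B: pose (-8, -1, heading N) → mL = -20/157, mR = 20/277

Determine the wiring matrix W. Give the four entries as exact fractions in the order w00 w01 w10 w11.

0 -1 1 0

obs A: pose=(-3,-6,N) → sL=10/81, sR=5/18, mL=-5/18, mR=10/81
obs B: pose=(-8,-1,N) → sL=20/277, sR=20/157, mL=-20/157, mR=20/277
sensor matrix S = [[10/81, 5/18], [20/277, 20/157]]; det S = -15250/3522609
solve [mL_A; mL_B] = S·[w00; w01] and [mR_A; mR_B] = S·[w10; w11]:
  w00 = 0, w01 = -1, w10 = 1, w11 = 0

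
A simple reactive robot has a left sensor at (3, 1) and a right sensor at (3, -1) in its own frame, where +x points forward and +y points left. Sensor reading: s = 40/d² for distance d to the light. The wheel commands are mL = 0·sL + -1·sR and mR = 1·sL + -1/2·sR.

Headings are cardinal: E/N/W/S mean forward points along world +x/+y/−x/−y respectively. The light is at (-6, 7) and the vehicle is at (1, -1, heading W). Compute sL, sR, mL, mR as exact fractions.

left sensor world pos  = (-2, -2); dL² = 97
right sensor world pos = (-2, 0); dR² = 65
sL = 40/97 = 40/97
sR = 40/65 = 8/13
mL = 0·sL + -1·sR = -8/13
mR = 1·sL + -1/2·sR = 132/1261

40/97 8/13 -8/13 132/1261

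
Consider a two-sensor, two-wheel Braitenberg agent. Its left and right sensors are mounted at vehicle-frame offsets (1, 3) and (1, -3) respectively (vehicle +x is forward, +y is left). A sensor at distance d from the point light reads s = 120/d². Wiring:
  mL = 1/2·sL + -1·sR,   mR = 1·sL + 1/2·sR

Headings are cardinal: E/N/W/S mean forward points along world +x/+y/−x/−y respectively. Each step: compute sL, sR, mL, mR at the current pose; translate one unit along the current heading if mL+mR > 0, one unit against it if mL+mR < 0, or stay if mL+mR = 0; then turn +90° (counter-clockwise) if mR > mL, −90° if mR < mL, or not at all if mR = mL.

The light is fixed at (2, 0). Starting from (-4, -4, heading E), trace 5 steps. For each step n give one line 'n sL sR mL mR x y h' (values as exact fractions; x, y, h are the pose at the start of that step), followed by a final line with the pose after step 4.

n=0: pose=(-4,-4,E); sL=60/13, sR=60/37; mL=330/481, mR=2610/481; mL+mR=2940/481 → advance +1; mR−mL=2280/481 → turn +1·90°
n=1: pose=(-3,-4,N); sL=120/73, sR=120/13; mL=-7980/949, mR=5940/949; mL+mR=-2040/949 → advance -1; mR−mL=13920/949 → turn +1·90°
n=2: pose=(-3,-5,W); sL=6/5, sR=3; mL=-12/5, mR=27/10; mL+mR=3/10 → advance +1; mR−mL=51/10 → turn +1·90°
n=3: pose=(-4,-5,S); sL=8/3, sR=40/39; mL=4/13, mR=124/39; mL+mR=136/39 → advance +1; mR−mL=112/39 → turn +1·90°
n=4: pose=(-4,-6,E); sL=60/17, sR=60/53; mL=570/901, mR=3690/901; mL+mR=4260/901 → advance +1; mR−mL=3120/901 → turn +1·90°

0 60/13 60/37 330/481 2610/481 -4 -4 E
1 120/73 120/13 -7980/949 5940/949 -3 -4 N
2 6/5 3 -12/5 27/10 -3 -5 W
3 8/3 40/39 4/13 124/39 -4 -5 S
4 60/17 60/53 570/901 3690/901 -4 -6 E
final -3 -6 N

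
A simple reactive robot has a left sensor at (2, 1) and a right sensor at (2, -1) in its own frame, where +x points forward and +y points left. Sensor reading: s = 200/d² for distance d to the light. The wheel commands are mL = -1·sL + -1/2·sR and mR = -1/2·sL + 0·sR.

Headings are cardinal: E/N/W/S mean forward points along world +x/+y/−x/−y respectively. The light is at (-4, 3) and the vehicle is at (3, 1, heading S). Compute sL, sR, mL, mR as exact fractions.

left sensor world pos  = (4, -1); dL² = 80
right sensor world pos = (2, -1); dR² = 52
sL = 200/80 = 5/2
sR = 200/52 = 50/13
mL = -1·sL + -1/2·sR = -115/26
mR = -1/2·sL + 0·sR = -5/4

5/2 50/13 -115/26 -5/4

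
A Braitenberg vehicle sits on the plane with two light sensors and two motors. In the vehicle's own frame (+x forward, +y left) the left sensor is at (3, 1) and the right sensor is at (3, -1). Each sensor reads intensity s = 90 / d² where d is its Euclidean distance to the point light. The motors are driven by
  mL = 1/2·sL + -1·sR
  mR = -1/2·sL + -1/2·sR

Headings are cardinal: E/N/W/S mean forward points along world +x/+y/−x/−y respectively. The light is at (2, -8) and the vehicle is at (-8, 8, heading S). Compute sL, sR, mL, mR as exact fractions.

9/25 9/29 -189/1450 -243/725

left sensor world pos  = (-7, 5); dL² = 250
right sensor world pos = (-9, 5); dR² = 290
sL = 90/250 = 9/25
sR = 90/290 = 9/29
mL = 1/2·sL + -1·sR = -189/1450
mR = -1/2·sL + -1/2·sR = -243/725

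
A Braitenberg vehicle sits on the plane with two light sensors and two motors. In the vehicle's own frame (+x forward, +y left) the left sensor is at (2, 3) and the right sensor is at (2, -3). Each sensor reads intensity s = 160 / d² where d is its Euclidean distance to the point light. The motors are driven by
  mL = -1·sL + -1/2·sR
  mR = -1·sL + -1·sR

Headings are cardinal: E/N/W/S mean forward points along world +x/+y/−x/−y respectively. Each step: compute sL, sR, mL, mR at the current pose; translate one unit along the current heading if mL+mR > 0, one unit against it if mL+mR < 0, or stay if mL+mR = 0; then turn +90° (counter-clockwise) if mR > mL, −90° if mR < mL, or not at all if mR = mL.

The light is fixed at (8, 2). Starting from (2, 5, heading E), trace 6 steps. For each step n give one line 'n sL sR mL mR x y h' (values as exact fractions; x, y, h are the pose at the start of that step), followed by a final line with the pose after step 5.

n=0: pose=(2,5,E); sL=40/13, sR=10; mL=-105/13, mR=-170/13; mL+mR=-275/13 → advance -1; mR−mL=-5 → turn -1·90°
n=1: pose=(1,5,S); sL=160/17, sR=160/101; mL=-17520/1717, mR=-18880/1717; mL+mR=-36400/1717 → advance -1; mR−mL=-80/101 → turn -1·90°
n=2: pose=(1,6,W); sL=80/41, sR=16/13; mL=-1368/533, mR=-1696/533; mL+mR=-3064/533 → advance -1; mR−mL=-8/13 → turn -1·90°
n=3: pose=(2,6,N); sL=160/117, sR=32/9; mL=-368/117, mR=-64/13; mL+mR=-944/117 → advance -1; mR−mL=-16/9 → turn -1·90°
n=4: pose=(2,5,E); sL=40/13, sR=10; mL=-105/13, mR=-170/13; mL+mR=-275/13 → advance -1; mR−mL=-5 → turn -1·90°
n=5: pose=(1,5,S); sL=160/17, sR=160/101; mL=-17520/1717, mR=-18880/1717; mL+mR=-36400/1717 → advance -1; mR−mL=-80/101 → turn -1·90°

0 40/13 10 -105/13 -170/13 2 5 E
1 160/17 160/101 -17520/1717 -18880/1717 1 5 S
2 80/41 16/13 -1368/533 -1696/533 1 6 W
3 160/117 32/9 -368/117 -64/13 2 6 N
4 40/13 10 -105/13 -170/13 2 5 E
5 160/17 160/101 -17520/1717 -18880/1717 1 5 S
final 1 6 W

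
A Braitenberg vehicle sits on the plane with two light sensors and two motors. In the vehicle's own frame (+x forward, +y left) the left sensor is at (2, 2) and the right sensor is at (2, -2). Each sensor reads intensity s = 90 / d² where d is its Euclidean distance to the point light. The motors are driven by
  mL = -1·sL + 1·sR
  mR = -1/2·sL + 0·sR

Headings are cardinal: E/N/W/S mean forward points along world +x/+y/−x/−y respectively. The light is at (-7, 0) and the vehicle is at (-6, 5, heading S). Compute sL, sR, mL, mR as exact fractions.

5 9 4 -5/2

left sensor world pos  = (-4, 3); dL² = 18
right sensor world pos = (-8, 3); dR² = 10
sL = 90/18 = 5
sR = 90/10 = 9
mL = -1·sL + 1·sR = 4
mR = -1/2·sL + 0·sR = -5/2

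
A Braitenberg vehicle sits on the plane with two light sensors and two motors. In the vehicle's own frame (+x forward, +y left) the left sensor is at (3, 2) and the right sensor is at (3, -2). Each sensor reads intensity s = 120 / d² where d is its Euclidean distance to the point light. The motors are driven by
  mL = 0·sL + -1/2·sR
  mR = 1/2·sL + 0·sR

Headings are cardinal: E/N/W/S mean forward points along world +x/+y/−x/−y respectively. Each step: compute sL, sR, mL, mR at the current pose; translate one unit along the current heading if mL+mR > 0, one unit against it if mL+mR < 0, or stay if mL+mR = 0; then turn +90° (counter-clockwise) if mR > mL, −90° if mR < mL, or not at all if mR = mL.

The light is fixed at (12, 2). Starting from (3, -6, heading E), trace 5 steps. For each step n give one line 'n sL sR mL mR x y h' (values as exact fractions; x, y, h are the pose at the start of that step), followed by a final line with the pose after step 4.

0 5/3 15/17 -15/34 5/6 3 -6 E
1 24/25 120/61 -60/61 12/25 4 -6 N
2 60/121 12/17 -6/17 30/121 4 -7 W
3 120/169 8/15 -4/15 60/169 5 -7 S
4 3/2 3/4 -3/8 3/4 5 -8 E
final 6 -8 N

n=0: pose=(3,-6,E); sL=5/3, sR=15/17; mL=-15/34, mR=5/6; mL+mR=20/51 → advance +1; mR−mL=65/51 → turn +1·90°
n=1: pose=(4,-6,N); sL=24/25, sR=120/61; mL=-60/61, mR=12/25; mL+mR=-768/1525 → advance -1; mR−mL=2232/1525 → turn +1·90°
n=2: pose=(4,-7,W); sL=60/121, sR=12/17; mL=-6/17, mR=30/121; mL+mR=-216/2057 → advance -1; mR−mL=1236/2057 → turn +1·90°
n=3: pose=(5,-7,S); sL=120/169, sR=8/15; mL=-4/15, mR=60/169; mL+mR=224/2535 → advance +1; mR−mL=1576/2535 → turn +1·90°
n=4: pose=(5,-8,E); sL=3/2, sR=3/4; mL=-3/8, mR=3/4; mL+mR=3/8 → advance +1; mR−mL=9/8 → turn +1·90°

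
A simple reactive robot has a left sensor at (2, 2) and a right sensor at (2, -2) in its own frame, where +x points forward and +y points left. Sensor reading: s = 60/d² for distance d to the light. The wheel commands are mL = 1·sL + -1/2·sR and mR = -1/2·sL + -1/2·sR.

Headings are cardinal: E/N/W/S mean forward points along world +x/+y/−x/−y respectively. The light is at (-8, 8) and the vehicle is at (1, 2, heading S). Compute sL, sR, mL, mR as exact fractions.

left sensor world pos  = (3, 0); dL² = 185
right sensor world pos = (-1, 0); dR² = 113
sL = 60/185 = 12/37
sR = 60/113 = 60/113
mL = 1·sL + -1/2·sR = 246/4181
mR = -1/2·sL + -1/2·sR = -1788/4181

12/37 60/113 246/4181 -1788/4181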